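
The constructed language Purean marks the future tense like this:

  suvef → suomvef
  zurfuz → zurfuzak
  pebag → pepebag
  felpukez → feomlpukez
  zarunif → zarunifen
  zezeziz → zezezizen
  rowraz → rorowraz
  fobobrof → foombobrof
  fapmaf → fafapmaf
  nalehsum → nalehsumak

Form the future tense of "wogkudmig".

wogkudmigen

zezeziz and zurfuz both end in -z yet inflect differently (zezezizen, zurfuzak), so the final letter is not what conditions the rule; the last vowel is.
"wogkudmig" has last vowel 'i'. The stems whose last vowel is 'i' (zezeziz → zezezizen, zarunif → zarunifen) add -en.
So wogkudmig → wogkudmigen.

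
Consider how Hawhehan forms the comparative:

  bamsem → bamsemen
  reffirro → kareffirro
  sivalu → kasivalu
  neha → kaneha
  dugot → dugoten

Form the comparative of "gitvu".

kagitvu

reffirro and dugot both have last vowel 'o' yet inflect differently (kareffirro, dugoten), so the last vowel is not what conditions the rule; whether the stem ends in a vowel or a consonant is.
"gitvu" ends in a vowel. The stems ending in a vowel (neha → kaneha, sivalu → kasivalu, reffirro → kareffirro) add the prefix ka-.
The other pattern: stems ending in a consonant add -en.
So gitvu → kagitvu.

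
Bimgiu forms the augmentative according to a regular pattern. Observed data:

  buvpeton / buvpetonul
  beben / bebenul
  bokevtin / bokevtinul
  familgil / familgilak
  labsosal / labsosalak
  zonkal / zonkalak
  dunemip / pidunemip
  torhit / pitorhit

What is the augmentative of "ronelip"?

pironelip

"ronelip" ends in -p. The one such stem in the data (dunemip → pidunemip) adds the prefix pi-, so the same rule applies.
The other patterns: stems ending in -n add -ul; stems ending in -l add -ak.
So ronelip → pironelip.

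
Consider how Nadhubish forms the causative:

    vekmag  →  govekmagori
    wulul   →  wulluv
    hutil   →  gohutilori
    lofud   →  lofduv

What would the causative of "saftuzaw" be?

gosaftuzawori

"saftuzaw" has last vowel 'a'. The one such stem in the data (vekmag → govekmagori) adds go- … -ori around the stem, so the same rule applies.
So saftuzaw → gosaftuzawori.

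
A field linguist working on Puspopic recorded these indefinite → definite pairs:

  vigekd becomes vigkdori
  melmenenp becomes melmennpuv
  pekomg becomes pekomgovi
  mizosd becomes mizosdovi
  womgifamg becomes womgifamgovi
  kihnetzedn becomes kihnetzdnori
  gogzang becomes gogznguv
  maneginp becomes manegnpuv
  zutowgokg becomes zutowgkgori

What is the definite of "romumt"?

zutowgokg and gogzang both end in -g yet inflect differently (zutowgkgori, gogznguv), so the final letter is not what conditions the rule; the second-to-last letter is.
"romumt" has second-to-last letter 'm'. The stems whose second-to-last letter is 'm' (womgifamg → womgifamgovi, pekomg → pekomgovi) add -ovi.
So romumt → romumtovi.

romumtovi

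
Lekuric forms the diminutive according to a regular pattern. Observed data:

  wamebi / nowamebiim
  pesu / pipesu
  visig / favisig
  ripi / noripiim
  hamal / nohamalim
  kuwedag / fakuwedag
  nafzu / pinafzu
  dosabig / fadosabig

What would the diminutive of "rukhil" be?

dosabig and wamebi both have last vowel 'i' yet inflect differently (fadosabig, nowamebiim), so the last vowel is not what conditions the rule; the final letter is.
"rukhil" ends in -l. The one such stem in the data (hamal → nohamalim) adds no- … -im around the stem, so the same rule applies.
The other patterns: stems ending in -g add the prefix fa-; stems ending in -u add the prefix pi-.
So rukhil → norukhilim.

norukhilim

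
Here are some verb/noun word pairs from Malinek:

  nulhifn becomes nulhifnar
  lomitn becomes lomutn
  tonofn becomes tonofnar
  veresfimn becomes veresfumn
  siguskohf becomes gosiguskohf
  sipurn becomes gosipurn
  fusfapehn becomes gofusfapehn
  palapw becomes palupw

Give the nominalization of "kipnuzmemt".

nulhifn and sipurn both end in -n yet inflect differently (nulhifnar, gosipurn), so the final letter is not what conditions the rule; the second-to-last letter is.
"kipnuzmemt" has second-to-last letter 'm'. The one such stem in the data (veresfimn → veresfumn) changes the last vowel to 'u' (as do palapw, lomitn), so the same rule applies.
The other patterns: stems whose second-to-last letter is 'f' add -ar; stems whose second-to-last letter is 'h' or 'r' add the prefix go-.
So kipnuzmemt → kipnuzmumt.

kipnuzmumt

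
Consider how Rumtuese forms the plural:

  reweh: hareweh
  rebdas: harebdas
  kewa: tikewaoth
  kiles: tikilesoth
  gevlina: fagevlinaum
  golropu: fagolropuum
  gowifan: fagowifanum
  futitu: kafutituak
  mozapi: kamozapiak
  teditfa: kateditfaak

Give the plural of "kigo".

rebdas and kiles both end in -s yet inflect differently (harebdas, tikilesoth), so the final letter is not what conditions the rule; the first letter is.
"kigo" begins with k-. The stems beginning with k- (kewa → tikewaoth, kiles → tikilesoth) add ti- … -oth around the stem.
The other patterns: stems beginning with r- add the prefix ha-; stems beginning with g- add fa- … -um around the stem; stems beginning with f-, m- or t- add ka- … -ak around the stem.
So kigo → tikigooth.

tikigooth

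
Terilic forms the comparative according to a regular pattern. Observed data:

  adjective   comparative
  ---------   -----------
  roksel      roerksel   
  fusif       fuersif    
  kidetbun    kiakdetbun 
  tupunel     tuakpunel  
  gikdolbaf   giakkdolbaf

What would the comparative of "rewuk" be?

tupunel and roksel both end in -l yet inflect differently (tuakpunel, roerksel), so the final letter is not what conditions the rule; the number of vowels is.
"rewuk" has 2 vowels. The stems with 2 vowels (roksel → roerksel, fusif → fuersif) insert -er- after the first vowel.
The other pattern: stems with 3 vowels insert -ak- after the first vowel.
So rewuk → reerwuk.

reerwuk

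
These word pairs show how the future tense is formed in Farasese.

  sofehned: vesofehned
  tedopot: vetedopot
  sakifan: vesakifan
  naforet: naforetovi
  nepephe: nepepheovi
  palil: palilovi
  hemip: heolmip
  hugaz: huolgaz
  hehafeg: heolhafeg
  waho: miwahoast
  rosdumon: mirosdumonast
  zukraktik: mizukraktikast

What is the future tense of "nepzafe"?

tedopot and naforet both end in -t yet inflect differently (vetedopot, naforetovi), so the final letter is not what conditions the rule; the first letter is.
"nepzafe" begins with n-. The stems beginning with n- (naforet → naforetovi, nepephe → nepepheovi) add -ovi.
So nepzafe → nepzafeovi.

nepzafeovi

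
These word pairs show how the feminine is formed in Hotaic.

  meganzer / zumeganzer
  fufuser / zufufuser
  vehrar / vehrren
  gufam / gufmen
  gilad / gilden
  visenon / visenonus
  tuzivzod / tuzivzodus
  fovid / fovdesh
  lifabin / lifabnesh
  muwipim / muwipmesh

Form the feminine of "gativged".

zugativged

meganzer and vehrar both end in -r yet inflect differently (zumeganzer, vehrren), so the final letter is not what conditions the rule; the last vowel is.
"gativged" has last vowel 'e'. The stems whose last vowel is 'e' (meganzer → zumeganzer, fufuser → zufufuser) add the prefix zu-.
So gativged → zugativged.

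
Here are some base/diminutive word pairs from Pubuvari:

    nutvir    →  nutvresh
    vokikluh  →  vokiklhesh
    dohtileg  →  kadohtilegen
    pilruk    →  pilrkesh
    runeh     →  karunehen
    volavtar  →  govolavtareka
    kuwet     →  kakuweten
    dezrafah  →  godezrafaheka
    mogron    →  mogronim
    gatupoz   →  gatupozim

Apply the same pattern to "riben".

karibenen

dezrafah and runeh both end in -h yet inflect differently (godezrafaheka, karunehen), so the final letter is not what conditions the rule; the last vowel is.
"riben" has last vowel 'e'. The stems whose last vowel is 'e' (kuwet → kakuweten, dohtileg → kadohtilegen, runeh → karunehen) add ka- … -en around the stem.
So riben → karibenen.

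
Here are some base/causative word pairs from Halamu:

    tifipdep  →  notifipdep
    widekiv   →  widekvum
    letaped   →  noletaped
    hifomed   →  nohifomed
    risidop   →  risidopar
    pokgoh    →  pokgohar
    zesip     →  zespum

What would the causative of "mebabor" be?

risidop and tifipdep both end in -p yet inflect differently (risidopar, notifipdep), so the final letter is not what conditions the rule; the last vowel is.
"mebabor" has last vowel 'o'. The stems whose last vowel is 'o' (risidop → risidopar, pokgoh → pokgohar) add -ar.
The other patterns: stems whose last vowel is 'e' add the prefix no-; stems whose last vowel is 'i' delete the last vowel and add -um.
So mebabor → mebaborar.

mebaborar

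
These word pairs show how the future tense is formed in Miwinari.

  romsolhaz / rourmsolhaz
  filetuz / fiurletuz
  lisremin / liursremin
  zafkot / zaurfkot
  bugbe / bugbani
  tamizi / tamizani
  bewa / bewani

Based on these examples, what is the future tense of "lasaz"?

lisremin and tamizi both have last vowel 'i' yet inflect differently (liursremin, tamizani), so the last vowel is not what conditions the rule; whether the stem ends in a vowel or a consonant is.
"lasaz" ends in a consonant. The stems ending in a consonant (romsolhaz → rourmsolhaz, filetuz → fiurletuz, lisremin → liursremin) insert -ur- after the first vowel.
The other pattern: stems ending in a vowel drop the final letter and add -ani.
So lasaz → laursaz.

laursaz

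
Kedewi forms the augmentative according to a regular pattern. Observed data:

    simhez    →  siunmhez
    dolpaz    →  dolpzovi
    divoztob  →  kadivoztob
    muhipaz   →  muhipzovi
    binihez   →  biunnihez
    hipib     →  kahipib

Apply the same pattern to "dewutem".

deunwutem

"dewutem" has last vowel 'e'. The stems whose last vowel is 'e' (simhez → siunmhez, binihez → biunnihez) insert -un- after the first vowel.
The other patterns: stems whose last vowel is 'a' delete the last vowel and add -ovi; stems whose last vowel is 'i' or 'o' add the prefix ka-.
So dewutem → deunwutem.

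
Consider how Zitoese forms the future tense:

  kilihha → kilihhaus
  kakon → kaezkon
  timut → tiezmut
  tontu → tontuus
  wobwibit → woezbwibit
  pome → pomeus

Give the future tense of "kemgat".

timut and tontu both have last vowel 'u' yet inflect differently (tiezmut, tontuus), so the last vowel is not what conditions the rule; whether the stem ends in a vowel or a consonant is.
"kemgat" ends in a consonant. The stems ending in a consonant (kakon → kaezkon, timut → tiezmut, wobwibit → woezbwibit) insert -ez- after the first vowel.
The other pattern: stems ending in a vowel add -us.
So kemgat → keezmgat.

keezmgat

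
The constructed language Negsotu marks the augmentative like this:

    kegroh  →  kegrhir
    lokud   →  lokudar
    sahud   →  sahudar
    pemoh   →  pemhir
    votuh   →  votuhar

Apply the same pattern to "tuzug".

kegroh and votuh both end in -h yet inflect differently (kegrhir, votuhar), so the final letter is not what conditions the rule; the last vowel is.
"tuzug" has last vowel 'u'. The stems whose last vowel is 'u' (votuh → votuhar, sahud → sahudar, lokud → lokudar) add -ar.
So tuzug → tuzugar.

tuzugar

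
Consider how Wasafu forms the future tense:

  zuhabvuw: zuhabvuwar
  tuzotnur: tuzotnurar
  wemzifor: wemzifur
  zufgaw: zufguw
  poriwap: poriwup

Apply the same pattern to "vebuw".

tuzotnur and wemzifor both end in -r yet inflect differently (tuzotnurar, wemzifur), so the final letter is not what conditions the rule; the last vowel is.
"vebuw" has last vowel 'u'. The stems whose last vowel is 'u' (zuhabvuw → zuhabvuwar, tuzotnur → tuzotnurar) add -ar.
So vebuw → vebuwar.

vebuwar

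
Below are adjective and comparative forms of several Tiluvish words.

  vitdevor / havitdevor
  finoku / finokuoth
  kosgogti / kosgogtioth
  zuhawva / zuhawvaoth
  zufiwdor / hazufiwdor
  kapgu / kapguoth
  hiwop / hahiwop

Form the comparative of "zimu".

zufiwdor and zuhawva both begin with z- yet inflect differently (hazufiwdor, zuhawvaoth), so the first letter is not what conditions the rule; whether the stem ends in a vowel or a consonant is.
"zimu" ends in a vowel. The stems ending in a vowel (zuhawva → zuhawvaoth, kapgu → kapguoth, kosgogti → kosgogtioth) add -oth.
The other pattern: stems ending in a consonant add the prefix ha-.
So zimu → zimuoth.

zimuoth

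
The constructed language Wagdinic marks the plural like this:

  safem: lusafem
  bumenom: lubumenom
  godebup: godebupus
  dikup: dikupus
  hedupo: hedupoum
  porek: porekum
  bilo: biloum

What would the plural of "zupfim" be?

"zupfim" ends in -m. The stems ending in -m (safem → lusafem, bumenom → lubumenom) add the prefix lu-.
The other patterns: stems ending in -p add -us; stems ending in -k or -o add -um.
So zupfim → luzupfim.

luzupfim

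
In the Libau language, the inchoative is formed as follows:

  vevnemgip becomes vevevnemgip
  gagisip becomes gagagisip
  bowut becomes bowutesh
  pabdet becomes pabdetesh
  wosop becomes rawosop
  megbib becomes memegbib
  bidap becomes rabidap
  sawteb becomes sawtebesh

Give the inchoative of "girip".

"girip" has last vowel 'i'. The stems whose last vowel is 'i' (vevnemgip → vevevnemgip, gagisip → gagagisip, megbib → memegbib) repeat the first consonant+vowel as a prefix.
So girip → gigirip.

gigirip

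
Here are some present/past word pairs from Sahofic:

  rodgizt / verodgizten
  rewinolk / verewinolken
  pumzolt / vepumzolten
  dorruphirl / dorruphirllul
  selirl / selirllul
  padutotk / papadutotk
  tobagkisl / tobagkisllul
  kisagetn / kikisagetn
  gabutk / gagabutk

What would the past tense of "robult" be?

rewinolk and padutotk both end in -k yet inflect differently (verewinolken, papadutotk), so the final letter is not what conditions the rule; the second-to-last letter is.
"robult" has second-to-last letter 'l'. The stems whose second-to-last letter is 'l' (pumzolt → vepumzolten, rewinolk → verewinolken) add ve- … -en around the stem.
The other patterns: stems whose second-to-last letter is 't' repeat the first consonant+vowel as a prefix; stems whose second-to-last letter is 'r' or 's' double the final consonant and add -ul.
So robult → verobulten.

verobulten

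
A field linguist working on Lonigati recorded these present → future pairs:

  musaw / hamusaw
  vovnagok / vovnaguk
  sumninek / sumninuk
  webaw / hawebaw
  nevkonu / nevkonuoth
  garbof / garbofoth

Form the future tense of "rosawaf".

rosawafoth

vovnagok and garbof both have last vowel 'o' yet inflect differently (vovnaguk, garbofoth), so the last vowel is not what conditions the rule; the final letter is.
"rosawaf" ends in -f. The one such stem in the data (garbof → garbofoth) adds -oth, so the same rule applies.
So rosawaf → rosawafoth.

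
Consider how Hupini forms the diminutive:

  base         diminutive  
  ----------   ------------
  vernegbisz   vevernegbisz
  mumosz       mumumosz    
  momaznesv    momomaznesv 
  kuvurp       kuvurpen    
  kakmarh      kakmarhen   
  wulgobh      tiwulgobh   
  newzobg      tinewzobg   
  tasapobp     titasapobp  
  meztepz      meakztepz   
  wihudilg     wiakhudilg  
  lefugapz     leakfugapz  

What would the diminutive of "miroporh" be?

kakmarh and wulgobh both end in -h yet inflect differently (kakmarhen, tiwulgobh), so the final letter is not what conditions the rule; the second-to-last letter is.
"miroporh" has second-to-last letter 'r'. The stems whose second-to-last letter is 'r' (kuvurp → kuvurpen, kakmarh → kakmarhen) add -en.
So miroporh → miroporhen.

miroporhen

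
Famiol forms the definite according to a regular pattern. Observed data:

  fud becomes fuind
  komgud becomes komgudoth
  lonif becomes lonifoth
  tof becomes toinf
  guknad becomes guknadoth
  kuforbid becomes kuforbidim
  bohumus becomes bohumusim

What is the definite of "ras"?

rains

fud and guknad both end in -d yet inflect differently (fuind, guknadoth), so the final letter is not what conditions the rule; the number of vowels is.
"ras" has 1 vowel. The stems with 1 vowel (tof → toinf, fud → fuind) insert -in- after the first vowel.
The other patterns: stems with 2 vowels add -oth; stems with 3 vowels add -im.
So ras → rains.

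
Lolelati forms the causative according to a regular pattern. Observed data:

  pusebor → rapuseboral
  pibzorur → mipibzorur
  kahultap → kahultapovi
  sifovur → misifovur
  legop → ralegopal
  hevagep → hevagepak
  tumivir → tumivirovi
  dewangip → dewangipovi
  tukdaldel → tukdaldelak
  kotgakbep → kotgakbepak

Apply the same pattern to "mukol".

ramukolal

kotgakbep and legop both end in -p yet inflect differently (kotgakbepak, ralegopal), so the final letter is not what conditions the rule; the last vowel is.
"mukol" has last vowel 'o'. The stems whose last vowel is 'o' (pusebor → rapuseboral, legop → ralegopal) add ra- … -al around the stem.
The other patterns: stems whose last vowel is 'e' add -ak; stems whose last vowel is 'u' add the prefix mi-; stems whose last vowel is 'a' or 'i' add -ovi.
So mukol → ramukolal.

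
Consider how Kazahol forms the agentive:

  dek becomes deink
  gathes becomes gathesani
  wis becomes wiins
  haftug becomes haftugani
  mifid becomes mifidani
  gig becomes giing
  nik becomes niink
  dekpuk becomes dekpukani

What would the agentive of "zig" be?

"zig" has 1 vowel. The stems with 1 vowel (dek → deink, nik → niink, gig → giing) insert -in- after the first vowel.
So zig → ziing.

ziing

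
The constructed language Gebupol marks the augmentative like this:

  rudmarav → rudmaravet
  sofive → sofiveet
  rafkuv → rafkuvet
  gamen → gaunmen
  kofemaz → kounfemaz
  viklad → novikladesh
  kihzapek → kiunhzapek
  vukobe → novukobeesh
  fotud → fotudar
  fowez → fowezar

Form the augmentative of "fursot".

"fursot" begins with f-. The stems beginning with f- (fowez → fowezar, fotud → fotudar) add -ar.
So fursot → fursotar.

fursotar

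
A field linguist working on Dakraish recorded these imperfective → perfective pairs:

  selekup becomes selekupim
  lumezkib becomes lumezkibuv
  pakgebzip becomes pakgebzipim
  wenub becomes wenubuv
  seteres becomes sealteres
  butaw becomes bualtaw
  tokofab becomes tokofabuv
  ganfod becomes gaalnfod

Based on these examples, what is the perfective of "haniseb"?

lumezkib and pakgebzip both have last vowel 'i' yet inflect differently (lumezkibuv, pakgebzipim), so the last vowel is not what conditions the rule; the final letter is.
"haniseb" ends in -b. The stems ending in -b (lumezkib → lumezkibuv, wenub → wenubuv, tokofab → tokofabuv) add -uv.
The other patterns: stems ending in -p add -im; stems ending in -d, -s or -w insert -al- after the first vowel.
So haniseb → hanisebuv.

hanisebuv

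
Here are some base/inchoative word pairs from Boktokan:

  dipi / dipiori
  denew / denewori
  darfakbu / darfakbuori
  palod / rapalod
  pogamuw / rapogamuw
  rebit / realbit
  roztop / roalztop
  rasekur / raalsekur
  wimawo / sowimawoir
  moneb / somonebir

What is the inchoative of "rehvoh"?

"rehvoh" begins with r-. The stems beginning with r- (rebit → realbit, roztop → roalztop, rasekur → raalsekur) insert -al- after the first vowel.
The other patterns: stems beginning with d- add -ori; stems beginning with p- add the prefix ra-; stems beginning with m- or w- add so- … -ir around the stem.
So rehvoh → realhvoh.

realhvoh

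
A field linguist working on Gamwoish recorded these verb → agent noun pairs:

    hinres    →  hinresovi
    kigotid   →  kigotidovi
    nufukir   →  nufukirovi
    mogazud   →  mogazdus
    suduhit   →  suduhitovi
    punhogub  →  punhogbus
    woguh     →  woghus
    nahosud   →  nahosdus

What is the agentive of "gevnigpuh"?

nahosud and kigotid both end in -d yet inflect differently (nahosdus, kigotidovi), so the final letter is not what conditions the rule; the last vowel is.
"gevnigpuh" has last vowel 'u'. The stems whose last vowel is 'u' (nahosud → nahosdus, mogazud → mogazdus, punhogub → punhogbus) delete the last vowel and add -us.
So gevnigpuh → gevnigphus.

gevnigphus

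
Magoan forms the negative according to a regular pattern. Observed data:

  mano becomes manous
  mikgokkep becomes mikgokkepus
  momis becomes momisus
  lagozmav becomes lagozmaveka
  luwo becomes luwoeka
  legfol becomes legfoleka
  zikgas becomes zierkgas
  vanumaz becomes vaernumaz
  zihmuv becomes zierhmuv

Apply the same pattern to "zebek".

mano and luwo both end in -o yet inflect differently (manous, luwoeka), so the final letter is not what conditions the rule; the first letter is.
"zebek" begins with z-. The stems beginning with z- (zikgas → zierkgas, zihmuv → zierhmuv) insert -er- after the first vowel.
So zebek → zeerbek.

zeerbek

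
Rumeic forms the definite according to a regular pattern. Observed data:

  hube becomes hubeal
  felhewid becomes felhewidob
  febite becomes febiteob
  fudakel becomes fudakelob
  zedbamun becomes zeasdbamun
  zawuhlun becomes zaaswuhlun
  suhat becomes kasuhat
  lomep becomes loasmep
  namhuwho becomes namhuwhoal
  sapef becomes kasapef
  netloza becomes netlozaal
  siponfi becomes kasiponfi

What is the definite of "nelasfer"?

febite and hube both end in -e yet inflect differently (febiteob, hubeal), so the final letter is not what conditions the rule; the first letter is.
"nelasfer" begins with n-. The stems beginning with n- (namhuwho → namhuwhoal, netloza → netlozaal) add -al.
So nelasfer → nelasferal.

nelasferal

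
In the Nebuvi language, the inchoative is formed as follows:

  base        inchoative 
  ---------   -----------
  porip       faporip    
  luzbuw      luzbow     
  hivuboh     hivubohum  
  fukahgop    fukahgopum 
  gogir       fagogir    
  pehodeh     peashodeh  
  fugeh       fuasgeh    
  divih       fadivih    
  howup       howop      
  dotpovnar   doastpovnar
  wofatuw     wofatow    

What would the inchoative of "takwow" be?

takwowum

porip and howup both end in -p yet inflect differently (faporip, howop), so the final letter is not what conditions the rule; the last vowel is.
"takwow" has last vowel 'o'. The stems whose last vowel is 'o' (hivuboh → hivubohum, fukahgop → fukahgopum) add -um.
So takwow → takwowum.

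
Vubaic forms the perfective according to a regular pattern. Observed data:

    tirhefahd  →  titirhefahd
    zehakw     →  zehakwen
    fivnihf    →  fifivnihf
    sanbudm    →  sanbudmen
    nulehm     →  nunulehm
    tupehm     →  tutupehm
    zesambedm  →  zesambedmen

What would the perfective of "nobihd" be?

nulehm and zesambedm both end in -m yet inflect differently (nunulehm, zesambedmen), so the final letter is not what conditions the rule; the second-to-last letter is.
"nobihd" has second-to-last letter 'h'. The stems whose second-to-last letter is 'h' (nulehm → nunulehm, fivnihf → fifivnihf, tirhefahd → titirhefahd) repeat the first consonant+vowel as a prefix.
The other pattern: stems whose second-to-last letter is 'd' or 'k' add -en.
So nobihd → nonobihd.

nonobihd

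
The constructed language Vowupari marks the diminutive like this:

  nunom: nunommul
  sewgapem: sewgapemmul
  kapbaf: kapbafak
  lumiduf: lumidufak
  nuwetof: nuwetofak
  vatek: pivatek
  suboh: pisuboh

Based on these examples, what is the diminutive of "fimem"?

"fimem" ends in -m. The stems ending in -m (nunom → nunommul, sewgapem → sewgapemmul) double the final consonant and add -ul.
The other patterns: stems ending in -f add -ak; stems ending in -h or -k add the prefix pi-.
So fimem → fimemmul.

fimemmul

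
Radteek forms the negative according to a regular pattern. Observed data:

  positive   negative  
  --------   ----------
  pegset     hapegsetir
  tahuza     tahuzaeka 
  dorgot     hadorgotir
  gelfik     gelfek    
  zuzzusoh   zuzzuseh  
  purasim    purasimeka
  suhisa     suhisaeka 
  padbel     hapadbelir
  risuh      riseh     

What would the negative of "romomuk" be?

dorgot and zuzzusoh both have last vowel 'o' yet inflect differently (hadorgotir, zuzzuseh), so the last vowel is not what conditions the rule; the final letter is.
"romomuk" ends in -k. The one such stem in the data (gelfik → gelfek) changes the last vowel to 'e' (as do zuzzusoh, risuh), so the same rule applies.
The other patterns: stems ending in -l or -t add ha- … -ir around the stem; stems ending in -a or -m add -eka.
So romomuk → romomek.

romomek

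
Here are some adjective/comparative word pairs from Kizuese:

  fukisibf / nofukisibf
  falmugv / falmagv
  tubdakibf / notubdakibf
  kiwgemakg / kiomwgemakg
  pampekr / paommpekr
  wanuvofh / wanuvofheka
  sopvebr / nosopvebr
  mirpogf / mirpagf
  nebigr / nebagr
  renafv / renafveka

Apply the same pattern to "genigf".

genagf

renafv and falmugv both end in -v yet inflect differently (renafveka, falmagv), so the final letter is not what conditions the rule; the second-to-last letter is.
"genigf" has second-to-last letter 'g'. The stems whose second-to-last letter is 'g' (falmugv → falmagv, nebigr → nebagr, mirpogf → mirpagf) change the last vowel to 'a'.
The other patterns: stems whose second-to-last letter is 'f' add -eka; stems whose second-to-last letter is 'b' add the prefix no-; stems whose second-to-last letter is 'k' insert -om- after the first vowel.
So genigf → genagf.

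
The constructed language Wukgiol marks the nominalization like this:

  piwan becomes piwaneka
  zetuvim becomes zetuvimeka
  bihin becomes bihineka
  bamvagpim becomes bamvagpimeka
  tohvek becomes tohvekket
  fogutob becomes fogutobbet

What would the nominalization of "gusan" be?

gusaneka

piwan and tohvek both have 2 vowels yet inflect differently (piwaneka, tohvekket), so the number of vowels is not what conditions the rule; the final letter is.
"gusan" ends in -n. The stems ending in -n (piwan → piwaneka, bihin → bihineka) add -eka.
So gusan → gusaneka.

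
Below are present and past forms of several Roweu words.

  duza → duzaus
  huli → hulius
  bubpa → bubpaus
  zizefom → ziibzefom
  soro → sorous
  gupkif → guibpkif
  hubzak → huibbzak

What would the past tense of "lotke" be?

soro and zizefom both have last vowel 'o' yet inflect differently (sorous, ziibzefom), so the last vowel is not what conditions the rule; whether the stem ends in a vowel or a consonant is.
"lotke" ends in a vowel. The stems ending in a vowel (duza → duzaus, soro → sorous, huli → hulius) add -us.
So lotke → lotkeus.

lotkeus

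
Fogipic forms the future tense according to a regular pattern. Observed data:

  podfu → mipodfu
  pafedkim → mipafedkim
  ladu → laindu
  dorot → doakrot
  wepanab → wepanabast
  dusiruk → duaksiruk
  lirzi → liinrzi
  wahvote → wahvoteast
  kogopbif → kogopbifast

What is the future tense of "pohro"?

ladu and podfu both end in -u yet inflect differently (laindu, mipodfu), so the final letter is not what conditions the rule; the first letter is.
"pohro" begins with p-. The stems beginning with p- (podfu → mipodfu, pafedkim → mipafedkim) add the prefix mi-.
The other patterns: stems beginning with d- insert -ak- after the first vowel; stems beginning with l- insert -in- after the first vowel; stems beginning with k- or w- add -ast.
So pohro → mipohro.

mipohro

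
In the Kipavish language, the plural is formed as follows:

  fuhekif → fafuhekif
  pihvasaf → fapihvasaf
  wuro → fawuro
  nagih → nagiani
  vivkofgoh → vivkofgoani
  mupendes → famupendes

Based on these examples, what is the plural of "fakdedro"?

fafakdedro

vivkofgoh and wuro both have last vowel 'o' yet inflect differently (vivkofgoani, fawuro), so the last vowel is not what conditions the rule; the final letter is.
"fakdedro" ends in -o. The one such stem in the data (wuro → fawuro) adds the prefix fa-, so the same rule applies.
The other pattern: stems ending in -h drop the final letter and add -ani.
So fakdedro → fafakdedro.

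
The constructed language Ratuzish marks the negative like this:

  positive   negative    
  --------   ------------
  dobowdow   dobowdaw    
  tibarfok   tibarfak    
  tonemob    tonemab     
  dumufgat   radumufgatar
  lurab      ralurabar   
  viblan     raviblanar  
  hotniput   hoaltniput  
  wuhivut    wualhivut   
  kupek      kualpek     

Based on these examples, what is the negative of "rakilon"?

rakilan

tonemob and lurab both end in -b yet inflect differently (tonemab, ralurabar), so the final letter is not what conditions the rule; the last vowel is.
"rakilon" has last vowel 'o'. The stems whose last vowel is 'o' (dobowdow → dobowdaw, tibarfok → tibarfak, tonemob → tonemab) change the last vowel to 'a'.
So rakilon → rakilan.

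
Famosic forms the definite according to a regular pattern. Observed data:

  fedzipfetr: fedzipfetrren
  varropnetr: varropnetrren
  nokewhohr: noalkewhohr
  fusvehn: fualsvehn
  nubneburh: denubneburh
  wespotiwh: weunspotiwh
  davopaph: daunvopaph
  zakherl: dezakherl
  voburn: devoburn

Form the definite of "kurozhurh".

"kurozhurh" has second-to-last letter 'r'. The stems whose second-to-last letter is 'r' (nubneburh → denubneburh, voburn → devoburn, zakherl → dezakherl) add the prefix de-.
The other patterns: stems whose second-to-last letter is 'h' insert -al- after the first vowel; stems whose second-to-last letter is 't' double the final consonant and add -en; stems whose second-to-last letter is 'p' or 'w' insert -un- after the first vowel.
So kurozhurh → dekurozhurh.

dekurozhurh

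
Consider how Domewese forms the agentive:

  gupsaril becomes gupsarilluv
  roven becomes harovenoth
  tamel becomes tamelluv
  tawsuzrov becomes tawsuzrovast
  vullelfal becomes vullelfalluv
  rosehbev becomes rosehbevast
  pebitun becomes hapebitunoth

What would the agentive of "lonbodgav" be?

"lonbodgav" ends in -v. The stems ending in -v (rosehbev → rosehbevast, tawsuzrov → tawsuzrovast) add -ast.
So lonbodgav → lonbodgavast.

lonbodgavast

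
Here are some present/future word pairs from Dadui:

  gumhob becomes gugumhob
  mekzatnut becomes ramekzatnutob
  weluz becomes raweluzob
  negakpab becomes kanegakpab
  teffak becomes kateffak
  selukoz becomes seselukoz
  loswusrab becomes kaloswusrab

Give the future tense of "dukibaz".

kadukibaz

"dukibaz" has last vowel 'a'. The stems whose last vowel is 'a' (loswusrab → kaloswusrab, negakpab → kanegakpab, teffak → kateffak) add the prefix ka-.
The other patterns: stems whose last vowel is 'o' repeat the first consonant+vowel as a prefix; stems whose last vowel is 'u' add ra- … -ob around the stem.
So dukibaz → kadukibaz.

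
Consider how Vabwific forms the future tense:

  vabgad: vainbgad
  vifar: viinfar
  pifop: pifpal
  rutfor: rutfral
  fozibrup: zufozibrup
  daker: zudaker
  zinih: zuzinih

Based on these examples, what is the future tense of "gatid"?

"gatid" has last vowel 'i'. The one such stem in the data (zinih → zuzinih) adds the prefix zu-, so the same rule applies.
So gatid → zugatid.

zugatid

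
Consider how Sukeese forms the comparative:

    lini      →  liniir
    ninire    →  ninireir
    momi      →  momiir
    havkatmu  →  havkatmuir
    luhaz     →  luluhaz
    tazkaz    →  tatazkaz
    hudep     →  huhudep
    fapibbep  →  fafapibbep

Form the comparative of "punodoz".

"punodoz" ends in a consonant. The stems ending in a consonant (luhaz → luluhaz, tazkaz → tatazkaz, hudep → huhudep) repeat the first consonant+vowel as a prefix.
So punodoz → pupunodoz.

pupunodoz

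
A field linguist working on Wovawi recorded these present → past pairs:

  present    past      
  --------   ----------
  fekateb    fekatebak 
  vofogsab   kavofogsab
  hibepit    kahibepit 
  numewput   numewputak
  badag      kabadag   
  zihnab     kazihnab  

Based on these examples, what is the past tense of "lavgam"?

kalavgam

vofogsab and fekateb both end in -b yet inflect differently (kavofogsab, fekatebak), so the final letter is not what conditions the rule; the last vowel is.
"lavgam" has last vowel 'a'. The stems whose last vowel is 'a' (vofogsab → kavofogsab, zihnab → kazihnab, badag → kabadag) add the prefix ka-.
The other pattern: stems whose last vowel is 'e' or 'u' add -ak.
So lavgam → kalavgam.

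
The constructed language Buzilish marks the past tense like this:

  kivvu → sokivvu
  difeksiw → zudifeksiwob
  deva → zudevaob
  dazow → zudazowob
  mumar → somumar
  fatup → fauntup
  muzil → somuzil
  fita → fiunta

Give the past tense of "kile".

sokile

"kile" begins with k-. The one such stem in the data (kivvu → sokivvu) adds the prefix so-, so the same rule applies.
The other patterns: stems beginning with d- add zu- … -ob around the stem; stems beginning with f- insert -un- after the first vowel.
So kile → sokile.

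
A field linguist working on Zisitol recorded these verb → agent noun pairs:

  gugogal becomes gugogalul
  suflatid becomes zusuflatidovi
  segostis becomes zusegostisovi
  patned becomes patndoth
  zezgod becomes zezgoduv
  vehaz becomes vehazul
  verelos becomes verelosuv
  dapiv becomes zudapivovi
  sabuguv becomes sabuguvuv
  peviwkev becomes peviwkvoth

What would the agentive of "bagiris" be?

zubagirisovi

dapiv and peviwkev both end in -v yet inflect differently (zudapivovi, peviwkvoth), so the final letter is not what conditions the rule; the last vowel is.
"bagiris" has last vowel 'i'. The stems whose last vowel is 'i' (segostis → zusegostisovi, dapiv → zudapivovi, suflatid → zusuflatidovi) add zu- … -ovi around the stem.
The other patterns: stems whose last vowel is 'e' delete the last vowel and add -oth; stems whose last vowel is 'a' add -ul; stems whose last vowel is 'o' or 'u' add -uv.
So bagiris → zubagirisovi.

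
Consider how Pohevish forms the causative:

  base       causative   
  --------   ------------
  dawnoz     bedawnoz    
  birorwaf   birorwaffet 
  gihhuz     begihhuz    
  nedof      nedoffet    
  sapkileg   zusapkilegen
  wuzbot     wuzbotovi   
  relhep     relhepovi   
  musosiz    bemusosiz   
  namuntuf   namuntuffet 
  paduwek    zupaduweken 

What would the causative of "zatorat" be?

zatoratovi

wuzbot and nedof both have last vowel 'o' yet inflect differently (wuzbotovi, nedoffet), so the last vowel is not what conditions the rule; the final letter is.
"zatorat" ends in -t. The one such stem in the data (wuzbot → wuzbotovi) adds -ovi, so the same rule applies.
So zatorat → zatoratovi.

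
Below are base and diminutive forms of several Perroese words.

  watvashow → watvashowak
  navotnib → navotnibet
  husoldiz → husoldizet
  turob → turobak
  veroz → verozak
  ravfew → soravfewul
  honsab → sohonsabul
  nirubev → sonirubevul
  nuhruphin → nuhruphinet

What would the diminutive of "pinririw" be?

navotnib and honsab both end in -b yet inflect differently (navotnibet, sohonsabul), so the final letter is not what conditions the rule; the last vowel is.
"pinririw" has last vowel 'i'. The stems whose last vowel is 'i' (navotnib → navotnibet, nuhruphin → nuhruphinet, husoldiz → husoldizet) add -et.
So pinririw → pinririwet.

pinririwet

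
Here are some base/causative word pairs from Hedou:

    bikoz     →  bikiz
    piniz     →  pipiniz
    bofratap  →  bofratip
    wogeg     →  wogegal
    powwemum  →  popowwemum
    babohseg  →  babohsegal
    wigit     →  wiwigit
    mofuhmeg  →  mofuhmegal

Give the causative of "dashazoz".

dashaziz

piniz and bikoz both end in -z yet inflect differently (pipiniz, bikiz), so the final letter is not what conditions the rule; the last vowel is.
"dashazoz" has last vowel 'o'. The one such stem in the data (bikoz → bikiz) changes the last vowel to 'i' (as does bofratap), so the same rule applies.
The other patterns: stems whose last vowel is 'e' add -al; stems whose last vowel is 'i' or 'u' repeat the first consonant+vowel as a prefix.
So dashazoz → dashaziz.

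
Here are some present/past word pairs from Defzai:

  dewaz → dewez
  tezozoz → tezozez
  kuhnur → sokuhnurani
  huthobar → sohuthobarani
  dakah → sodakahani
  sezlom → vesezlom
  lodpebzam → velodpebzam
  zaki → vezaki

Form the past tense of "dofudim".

"dofudim" ends in -m. The stems ending in -m (sezlom → vesezlom, lodpebzam → velodpebzam) add the prefix ve-.
So dofudim → vedofudim.

vedofudim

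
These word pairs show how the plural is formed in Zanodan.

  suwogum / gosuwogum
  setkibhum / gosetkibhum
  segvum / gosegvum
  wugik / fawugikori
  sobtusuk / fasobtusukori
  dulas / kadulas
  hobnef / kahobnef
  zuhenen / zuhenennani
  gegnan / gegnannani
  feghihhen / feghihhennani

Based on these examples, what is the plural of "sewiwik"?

fasewiwikori

suwogum and sobtusuk both have last vowel 'u' yet inflect differently (gosuwogum, fasobtusukori), so the last vowel is not what conditions the rule; the final letter is.
"sewiwik" ends in -k. The stems ending in -k (wugik → fawugikori, sobtusuk → fasobtusukori) add fa- … -ori around the stem.
The other patterns: stems ending in -m add the prefix go-; stems ending in -f or -s add the prefix ka-; stems ending in -n double the final consonant and add -ani.
So sewiwik → fasewiwikori.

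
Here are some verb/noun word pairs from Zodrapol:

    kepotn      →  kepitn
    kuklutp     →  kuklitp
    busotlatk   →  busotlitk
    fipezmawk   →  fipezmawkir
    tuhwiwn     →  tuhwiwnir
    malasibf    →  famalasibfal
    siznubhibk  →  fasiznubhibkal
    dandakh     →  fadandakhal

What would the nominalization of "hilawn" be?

busotlatk and fipezmawk both end in -k yet inflect differently (busotlitk, fipezmawkir), so the final letter is not what conditions the rule; the second-to-last letter is.
"hilawn" has second-to-last letter 'w'. The stems whose second-to-last letter is 'w' (fipezmawk → fipezmawkir, tuhwiwn → tuhwiwnir) add -ir.
The other patterns: stems whose second-to-last letter is 't' change the last vowel to 'i'; stems whose second-to-last letter is 'b' or 'k' add fa- … -al around the stem.
So hilawn → hilawnir.

hilawnir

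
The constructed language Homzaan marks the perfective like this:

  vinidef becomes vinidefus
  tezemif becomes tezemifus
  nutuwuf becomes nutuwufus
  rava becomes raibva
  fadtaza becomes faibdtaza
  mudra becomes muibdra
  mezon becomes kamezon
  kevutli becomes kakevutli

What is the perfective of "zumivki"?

tezemif and kevutli both have last vowel 'i' yet inflect differently (tezemifus, kakevutli), so the last vowel is not what conditions the rule; the final letter is.
"zumivki" ends in -i. The one such stem in the data (kevutli → kakevutli) adds the prefix ka-, so the same rule applies.
So zumivki → kazumivki.

kazumivki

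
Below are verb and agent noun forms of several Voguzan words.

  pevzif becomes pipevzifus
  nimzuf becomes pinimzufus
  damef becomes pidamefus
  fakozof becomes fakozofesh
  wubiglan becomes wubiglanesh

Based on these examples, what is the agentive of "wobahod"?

pevzif and fakozof both end in -f yet inflect differently (pipevzifus, fakozofesh), so the final letter is not what conditions the rule; the number of vowels is.
"wobahod" has 3 vowels. The stems with 3 vowels (fakozof → fakozofesh, wubiglan → wubiglanesh) add -esh.
So wobahod → wobahodesh.

wobahodesh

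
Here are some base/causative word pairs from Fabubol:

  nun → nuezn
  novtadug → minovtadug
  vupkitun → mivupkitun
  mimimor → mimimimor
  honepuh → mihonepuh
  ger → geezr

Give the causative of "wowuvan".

vupkitun and nun both end in -n yet inflect differently (mivupkitun, nuezn), so the final letter is not what conditions the rule; the number of vowels is.
"wowuvan" has 3 vowels. The stems with 3 vowels (honepuh → mihonepuh, novtadug → minovtadug, mimimor → mimimimor) add the prefix mi-.
So wowuvan → miwowuvan.

miwowuvan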